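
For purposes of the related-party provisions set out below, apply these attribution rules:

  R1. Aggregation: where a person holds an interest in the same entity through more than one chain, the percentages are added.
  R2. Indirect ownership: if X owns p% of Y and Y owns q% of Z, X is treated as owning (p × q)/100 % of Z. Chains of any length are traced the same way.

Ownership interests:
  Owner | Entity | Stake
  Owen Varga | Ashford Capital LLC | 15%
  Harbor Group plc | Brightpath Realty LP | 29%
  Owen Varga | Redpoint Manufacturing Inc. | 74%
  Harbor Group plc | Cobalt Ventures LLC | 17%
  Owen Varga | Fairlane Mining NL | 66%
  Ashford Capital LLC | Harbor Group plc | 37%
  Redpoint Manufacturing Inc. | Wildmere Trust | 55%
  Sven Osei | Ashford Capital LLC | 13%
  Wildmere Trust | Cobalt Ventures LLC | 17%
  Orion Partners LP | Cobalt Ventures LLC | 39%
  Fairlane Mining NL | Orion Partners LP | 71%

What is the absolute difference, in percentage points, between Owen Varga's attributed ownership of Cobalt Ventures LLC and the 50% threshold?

Chain via Fairlane Mining NL → Orion Partners LP (R2): 66% × 71% × 39% = 18.2754% of Cobalt Ventures LLC.
Chain via Redpoint Manufacturing Inc. → Wildmere Trust (R2): 74% × 55% × 17% = 6.919% of Cobalt Ventures LLC.
Chain via Ashford Capital LLC → Harbor Group plc (R2): 15% × 37% × 17% = 0.9435% of Cobalt Ventures LLC.
Aggregating (R1): 18.2754% + 6.919% + 0.9435% = 26.1379%.
26.1379% falls short of the 50% threshold by 23.8621 percentage points.

23.8621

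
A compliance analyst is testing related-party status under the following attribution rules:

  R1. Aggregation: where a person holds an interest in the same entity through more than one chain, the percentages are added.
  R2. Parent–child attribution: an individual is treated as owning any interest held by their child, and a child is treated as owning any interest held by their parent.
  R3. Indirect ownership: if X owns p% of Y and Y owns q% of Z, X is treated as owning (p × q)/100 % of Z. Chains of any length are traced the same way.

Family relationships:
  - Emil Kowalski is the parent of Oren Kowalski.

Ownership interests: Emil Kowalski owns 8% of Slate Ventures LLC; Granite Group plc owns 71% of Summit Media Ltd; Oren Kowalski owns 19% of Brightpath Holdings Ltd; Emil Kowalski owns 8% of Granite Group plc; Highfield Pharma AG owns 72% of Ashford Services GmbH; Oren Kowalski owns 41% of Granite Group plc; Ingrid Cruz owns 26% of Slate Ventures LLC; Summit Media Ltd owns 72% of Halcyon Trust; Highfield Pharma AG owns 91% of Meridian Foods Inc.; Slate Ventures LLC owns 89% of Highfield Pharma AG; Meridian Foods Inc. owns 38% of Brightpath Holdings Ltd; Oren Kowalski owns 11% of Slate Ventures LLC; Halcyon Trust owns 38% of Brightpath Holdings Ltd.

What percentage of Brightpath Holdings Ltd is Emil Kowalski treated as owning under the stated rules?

34.366022%

By parent–child attribution (R2), Emil Kowalski is treated as also owning Oren Kowalski's interest in Granite Group plc, giving 8% + 41% = 49%.
By parent–child attribution (R2), Emil Kowalski is treated as also owning Oren Kowalski's interest in Slate Ventures LLC, giving 8% + 11% = 19%.
By parent–child attribution (R2), Emil Kowalski is treated as owning Oren Kowalski's 19% interest in Brightpath Holdings Ltd.
Chain via Granite Group plc → Summit Media Ltd → Halcyon Trust (R3): 49% × 71% × 72% × 38% = 9.518544% of Brightpath Holdings Ltd.
Chain via Slate Ventures LLC → Highfield Pharma AG → Meridian Foods Inc. (R3): 19% × 89% × 91% × 38% = 5.847478% of Brightpath Holdings Ltd.
Direct interest in Brightpath Holdings Ltd: 19%.
Aggregating (R1): 9.518544% + 5.847478% + 19% = 34.366022%.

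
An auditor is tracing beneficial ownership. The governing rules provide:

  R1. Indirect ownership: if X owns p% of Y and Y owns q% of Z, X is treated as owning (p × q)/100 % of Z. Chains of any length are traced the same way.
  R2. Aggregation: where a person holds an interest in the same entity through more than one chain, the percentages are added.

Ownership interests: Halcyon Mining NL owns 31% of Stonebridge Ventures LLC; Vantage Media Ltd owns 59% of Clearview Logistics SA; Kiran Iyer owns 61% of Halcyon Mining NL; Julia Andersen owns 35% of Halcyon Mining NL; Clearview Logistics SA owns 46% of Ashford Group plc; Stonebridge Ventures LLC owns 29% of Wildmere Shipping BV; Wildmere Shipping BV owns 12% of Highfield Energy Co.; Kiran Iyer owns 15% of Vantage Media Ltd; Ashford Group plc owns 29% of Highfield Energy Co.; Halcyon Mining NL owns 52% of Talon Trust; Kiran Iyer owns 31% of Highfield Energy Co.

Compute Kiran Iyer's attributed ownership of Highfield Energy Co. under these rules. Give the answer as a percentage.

32.838658%

Chain via Halcyon Mining NL → Stonebridge Ventures LLC → Wildmere Shipping BV (R1): 61% × 31% × 29% × 12% = 0.658068% of Highfield Energy Co.
Chain via Vantage Media Ltd → Clearview Logistics SA → Ashford Group plc (R1): 15% × 59% × 46% × 29% = 1.18059% of Highfield Energy Co.
Direct interest in Highfield Energy Co: 31%.
Aggregating (R2): 0.658068% + 1.18059% + 31% = 32.838658%.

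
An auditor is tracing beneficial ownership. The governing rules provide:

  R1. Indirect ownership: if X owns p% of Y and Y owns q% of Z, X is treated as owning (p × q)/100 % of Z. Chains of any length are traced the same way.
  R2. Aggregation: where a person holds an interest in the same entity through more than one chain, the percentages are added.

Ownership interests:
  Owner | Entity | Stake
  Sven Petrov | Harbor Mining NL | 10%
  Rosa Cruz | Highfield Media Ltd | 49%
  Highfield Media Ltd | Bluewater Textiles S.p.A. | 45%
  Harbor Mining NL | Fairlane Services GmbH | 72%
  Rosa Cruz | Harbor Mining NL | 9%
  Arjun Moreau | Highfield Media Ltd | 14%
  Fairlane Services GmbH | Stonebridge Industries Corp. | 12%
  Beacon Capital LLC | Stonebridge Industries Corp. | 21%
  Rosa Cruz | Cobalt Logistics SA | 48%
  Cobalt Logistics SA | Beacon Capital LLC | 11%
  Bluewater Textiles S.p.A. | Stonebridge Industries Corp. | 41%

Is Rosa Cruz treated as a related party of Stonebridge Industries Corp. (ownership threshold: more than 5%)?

Yes

Chain via Harbor Mining NL → Fairlane Services GmbH (R1): 9% × 72% × 12% = 0.7776% of Stonebridge Industries Corp.
Chain via Cobalt Logistics SA → Beacon Capital LLC (R1): 48% × 11% × 21% = 1.1088% of Stonebridge Industries Corp.
Chain via Highfield Media Ltd → Bluewater Textiles S.p.A. (R1): 49% × 45% × 41% = 9.0405% of Stonebridge Industries Corp.
Aggregating (R2): 0.7776% + 1.1088% + 9.0405% = 10.9269%.
10.9269% exceeds the 5% threshold, so Rosa is a related party to Stonebridge Industries Corp.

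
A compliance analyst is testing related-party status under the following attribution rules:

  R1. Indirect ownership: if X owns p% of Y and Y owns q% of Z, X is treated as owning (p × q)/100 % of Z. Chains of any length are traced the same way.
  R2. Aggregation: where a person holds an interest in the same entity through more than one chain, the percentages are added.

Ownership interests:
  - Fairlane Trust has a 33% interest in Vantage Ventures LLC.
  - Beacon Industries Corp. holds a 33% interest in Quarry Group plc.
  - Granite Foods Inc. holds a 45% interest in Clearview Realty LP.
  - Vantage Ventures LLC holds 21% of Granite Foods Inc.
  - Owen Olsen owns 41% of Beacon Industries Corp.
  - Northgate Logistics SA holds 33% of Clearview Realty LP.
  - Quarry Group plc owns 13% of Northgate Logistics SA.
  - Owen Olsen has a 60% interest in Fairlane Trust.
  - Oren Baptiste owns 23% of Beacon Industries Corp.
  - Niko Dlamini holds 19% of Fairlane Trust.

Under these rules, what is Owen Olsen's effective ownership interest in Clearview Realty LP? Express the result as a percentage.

2.451537%

Chain via Beacon Industries Corp. → Quarry Group plc → Northgate Logistics SA (R1): 41% × 33% × 13% × 33% = 0.580437% of Clearview Realty LP.
Chain via Fairlane Trust → Vantage Ventures LLC → Granite Foods Inc. (R1): 60% × 33% × 21% × 45% = 1.8711% of Clearview Realty LP.
Aggregating (R2): 0.580437% + 1.8711% = 2.451537%.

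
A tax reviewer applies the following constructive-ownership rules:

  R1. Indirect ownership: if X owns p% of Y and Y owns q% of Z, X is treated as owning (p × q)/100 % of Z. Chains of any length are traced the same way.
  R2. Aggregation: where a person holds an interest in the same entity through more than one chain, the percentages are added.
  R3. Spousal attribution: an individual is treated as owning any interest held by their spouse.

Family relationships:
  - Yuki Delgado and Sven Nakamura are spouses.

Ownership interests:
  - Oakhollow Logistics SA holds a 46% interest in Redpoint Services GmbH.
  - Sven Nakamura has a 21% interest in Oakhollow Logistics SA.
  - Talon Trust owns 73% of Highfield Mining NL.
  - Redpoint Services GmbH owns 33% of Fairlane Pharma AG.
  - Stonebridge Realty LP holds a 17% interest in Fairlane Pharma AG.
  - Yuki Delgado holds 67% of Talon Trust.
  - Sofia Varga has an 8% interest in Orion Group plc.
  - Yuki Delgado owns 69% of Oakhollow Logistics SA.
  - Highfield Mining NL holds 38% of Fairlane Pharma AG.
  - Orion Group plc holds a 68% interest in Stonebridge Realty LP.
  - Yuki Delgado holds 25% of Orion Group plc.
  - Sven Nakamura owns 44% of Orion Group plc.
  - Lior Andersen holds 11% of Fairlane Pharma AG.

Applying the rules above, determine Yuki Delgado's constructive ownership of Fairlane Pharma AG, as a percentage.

40.2242%

By spousal attribution (R3), Yuki Delgado is treated as also owning Sven Nakamura's interest in Orion Group plc, giving 25% + 44% = 69%.
By spousal attribution (R3), Yuki Delgado is treated as also owning Sven Nakamura's interest in Oakhollow Logistics SA, giving 69% + 21% = 90%.
Chain via Orion Group plc → Stonebridge Realty LP (R1): 69% × 68% × 17% = 7.9764% of Fairlane Pharma AG.
Chain via Oakhollow Logistics SA → Redpoint Services GmbH (R1): 90% × 46% × 33% = 13.662% of Fairlane Pharma AG.
Chain via Talon Trust → Highfield Mining NL (R1): 67% × 73% × 38% = 18.5858% of Fairlane Pharma AG.
Aggregating (R2): 7.9764% + 13.662% + 18.5858% = 40.2242%.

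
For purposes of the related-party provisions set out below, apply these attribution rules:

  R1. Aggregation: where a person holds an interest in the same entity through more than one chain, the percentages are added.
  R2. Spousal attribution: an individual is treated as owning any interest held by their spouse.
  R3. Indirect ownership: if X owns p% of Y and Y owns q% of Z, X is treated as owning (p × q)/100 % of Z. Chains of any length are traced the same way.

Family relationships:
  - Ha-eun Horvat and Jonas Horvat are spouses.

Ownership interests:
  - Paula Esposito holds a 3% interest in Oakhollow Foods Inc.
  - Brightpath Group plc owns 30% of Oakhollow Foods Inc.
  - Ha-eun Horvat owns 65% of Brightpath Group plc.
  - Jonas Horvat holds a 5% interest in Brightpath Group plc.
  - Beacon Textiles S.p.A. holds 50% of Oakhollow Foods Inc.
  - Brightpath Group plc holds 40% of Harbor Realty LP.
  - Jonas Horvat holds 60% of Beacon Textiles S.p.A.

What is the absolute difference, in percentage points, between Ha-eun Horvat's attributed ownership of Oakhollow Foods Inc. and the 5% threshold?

By spousal attribution (R2), Ha-eun Horvat is treated as also owning Jonas Horvat's interest in Brightpath Group plc, giving 65% + 5% = 70%.
By spousal attribution (R2), Ha-eun Horvat is treated as owning Jonas Horvat's 60% interest in Beacon Textiles S.p.A.
Chain via Brightpath Group plc (R3): 70% × 30% = 21% of Oakhollow Foods Inc.
Chain via Beacon Textiles S.p.A. (R3): 60% × 50% = 30% of Oakhollow Foods Inc.
Aggregating (R1): 21% + 30% = 51%.
51% exceeds the 5% threshold by 46 percentage points.

46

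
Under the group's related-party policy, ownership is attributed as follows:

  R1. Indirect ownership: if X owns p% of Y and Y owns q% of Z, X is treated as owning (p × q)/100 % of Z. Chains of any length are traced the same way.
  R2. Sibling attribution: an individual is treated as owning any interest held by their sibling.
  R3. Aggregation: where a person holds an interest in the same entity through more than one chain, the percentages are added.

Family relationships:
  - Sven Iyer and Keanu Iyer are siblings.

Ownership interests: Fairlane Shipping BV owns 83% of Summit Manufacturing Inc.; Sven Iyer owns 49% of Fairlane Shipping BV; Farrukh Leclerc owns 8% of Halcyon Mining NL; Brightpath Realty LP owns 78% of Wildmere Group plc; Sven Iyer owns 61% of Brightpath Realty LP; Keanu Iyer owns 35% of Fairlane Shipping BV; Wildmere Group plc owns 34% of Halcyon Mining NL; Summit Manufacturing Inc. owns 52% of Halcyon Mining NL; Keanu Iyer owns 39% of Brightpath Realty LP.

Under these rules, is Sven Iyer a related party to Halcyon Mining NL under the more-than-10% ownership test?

By sibling attribution (R2), Sven Iyer is treated as also owning Keanu Iyer's interest in Fairlane Shipping BV, giving 49% + 35% = 84%.
By sibling attribution (R2), Sven Iyer is treated as also owning Keanu Iyer's interest in Brightpath Realty LP, giving 61% + 39% = 100%.
Chain via Fairlane Shipping BV → Summit Manufacturing Inc. (R1): 84% × 83% × 52% = 36.2544% of Halcyon Mining NL.
Chain via Brightpath Realty LP → Wildmere Group plc (R1): 100% × 78% × 34% = 26.52% of Halcyon Mining NL.
Aggregating (R3): 36.2544% + 26.52% = 62.7744%.
62.7744% exceeds the 10% threshold, so Sven is a related party to Halcyon Mining NL.

Yes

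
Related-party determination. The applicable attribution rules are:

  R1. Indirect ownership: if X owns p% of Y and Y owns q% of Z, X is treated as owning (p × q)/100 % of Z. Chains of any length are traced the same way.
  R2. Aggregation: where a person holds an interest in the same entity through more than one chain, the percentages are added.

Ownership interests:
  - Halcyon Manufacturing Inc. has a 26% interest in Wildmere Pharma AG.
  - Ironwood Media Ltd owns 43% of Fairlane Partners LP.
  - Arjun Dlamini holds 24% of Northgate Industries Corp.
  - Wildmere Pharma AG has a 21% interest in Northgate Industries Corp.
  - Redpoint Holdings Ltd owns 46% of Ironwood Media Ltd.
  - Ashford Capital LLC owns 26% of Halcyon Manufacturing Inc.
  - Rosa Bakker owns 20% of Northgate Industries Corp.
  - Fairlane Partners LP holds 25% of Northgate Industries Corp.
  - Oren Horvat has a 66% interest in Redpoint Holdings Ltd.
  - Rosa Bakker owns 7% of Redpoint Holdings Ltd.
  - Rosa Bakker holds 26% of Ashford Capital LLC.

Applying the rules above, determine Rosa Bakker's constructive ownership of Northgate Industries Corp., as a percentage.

Chain via Ashford Capital LLC → Halcyon Manufacturing Inc. → Wildmere Pharma AG (R1): 26% × 26% × 26% × 21% = 0.369096% of Northgate Industries Corp.
Chain via Redpoint Holdings Ltd → Ironwood Media Ltd → Fairlane Partners LP (R1): 7% × 46% × 43% × 25% = 0.34615% of Northgate Industries Corp.
Direct interest in Northgate Industries Corp: 20%.
Aggregating (R2): 0.369096% + 0.34615% + 20% = 20.715246%.

20.715246%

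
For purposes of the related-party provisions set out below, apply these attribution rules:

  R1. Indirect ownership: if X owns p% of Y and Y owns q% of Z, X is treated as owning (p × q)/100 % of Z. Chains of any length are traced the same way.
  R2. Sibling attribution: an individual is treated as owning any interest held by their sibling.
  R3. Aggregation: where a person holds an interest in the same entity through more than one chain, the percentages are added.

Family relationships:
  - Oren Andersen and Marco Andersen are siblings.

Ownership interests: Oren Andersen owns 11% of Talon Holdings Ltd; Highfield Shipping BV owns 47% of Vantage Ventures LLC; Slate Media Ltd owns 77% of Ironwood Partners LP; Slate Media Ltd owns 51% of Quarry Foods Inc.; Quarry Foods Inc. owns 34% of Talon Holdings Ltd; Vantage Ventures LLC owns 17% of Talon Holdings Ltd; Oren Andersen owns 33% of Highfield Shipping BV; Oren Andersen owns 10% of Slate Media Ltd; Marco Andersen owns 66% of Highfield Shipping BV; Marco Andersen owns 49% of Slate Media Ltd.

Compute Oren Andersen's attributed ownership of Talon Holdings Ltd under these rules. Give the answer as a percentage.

29.1407%

By sibling attribution (R2), Oren Andersen is treated as also owning Marco Andersen's interest in Highfield Shipping BV, giving 33% + 66% = 99%.
By sibling attribution (R2), Oren Andersen is treated as also owning Marco Andersen's interest in Slate Media Ltd, giving 10% + 49% = 59%.
Chain via Highfield Shipping BV → Vantage Ventures LLC (R1): 99% × 47% × 17% = 7.9101% of Talon Holdings Ltd.
Chain via Slate Media Ltd → Quarry Foods Inc. (R1): 59% × 51% × 34% = 10.2306% of Talon Holdings Ltd.
Direct interest in Talon Holdings Ltd: 11%.
Aggregating (R3): 7.9101% + 10.2306% + 11% = 29.1407%.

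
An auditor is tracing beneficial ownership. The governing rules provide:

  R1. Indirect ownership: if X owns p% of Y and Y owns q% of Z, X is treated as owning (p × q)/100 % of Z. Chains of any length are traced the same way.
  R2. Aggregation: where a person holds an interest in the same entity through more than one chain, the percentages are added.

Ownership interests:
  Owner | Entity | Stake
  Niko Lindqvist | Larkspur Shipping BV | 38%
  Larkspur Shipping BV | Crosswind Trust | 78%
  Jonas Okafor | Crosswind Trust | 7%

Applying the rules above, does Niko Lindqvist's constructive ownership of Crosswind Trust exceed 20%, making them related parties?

Yes

Chain via Larkspur Shipping BV (R1): 38% × 78% = 29.64% of Crosswind Trust.
29.64% exceeds the 20% threshold, so Niko is a related party to Crosswind Trust.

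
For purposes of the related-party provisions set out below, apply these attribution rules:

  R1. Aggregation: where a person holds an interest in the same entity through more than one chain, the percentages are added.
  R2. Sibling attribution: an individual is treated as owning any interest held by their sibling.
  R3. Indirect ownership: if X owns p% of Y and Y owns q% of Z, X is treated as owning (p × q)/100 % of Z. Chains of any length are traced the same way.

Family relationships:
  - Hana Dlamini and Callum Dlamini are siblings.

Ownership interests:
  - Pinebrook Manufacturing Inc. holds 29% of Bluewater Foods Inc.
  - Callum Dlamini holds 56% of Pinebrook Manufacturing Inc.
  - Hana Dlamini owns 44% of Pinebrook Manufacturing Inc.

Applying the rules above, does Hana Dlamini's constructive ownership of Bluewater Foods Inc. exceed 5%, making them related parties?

Yes

By sibling attribution (R2), Hana Dlamini is treated as also owning Callum Dlamini's interest in Pinebrook Manufacturing Inc, giving 44% + 56% = 100%.
Chain via Pinebrook Manufacturing Inc. (R3): 100% × 29% = 29% of Bluewater Foods Inc.
29% exceeds the 5% threshold, so Hana is a related party to Bluewater Foods Inc.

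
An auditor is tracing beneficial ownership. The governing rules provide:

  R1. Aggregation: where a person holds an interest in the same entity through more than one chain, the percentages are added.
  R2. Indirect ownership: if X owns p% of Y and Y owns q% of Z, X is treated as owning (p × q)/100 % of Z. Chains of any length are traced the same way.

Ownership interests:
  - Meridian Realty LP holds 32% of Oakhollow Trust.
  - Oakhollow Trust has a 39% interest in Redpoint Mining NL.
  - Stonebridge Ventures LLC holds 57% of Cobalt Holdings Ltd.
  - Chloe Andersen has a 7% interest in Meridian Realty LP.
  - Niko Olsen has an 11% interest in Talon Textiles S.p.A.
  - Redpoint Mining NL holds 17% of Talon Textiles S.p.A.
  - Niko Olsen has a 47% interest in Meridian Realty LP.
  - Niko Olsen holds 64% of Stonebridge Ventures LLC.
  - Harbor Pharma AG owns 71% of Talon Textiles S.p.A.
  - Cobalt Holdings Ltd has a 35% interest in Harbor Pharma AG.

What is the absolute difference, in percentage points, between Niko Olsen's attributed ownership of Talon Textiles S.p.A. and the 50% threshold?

28.937568

Chain via Stonebridge Ventures LLC → Cobalt Holdings Ltd → Harbor Pharma AG (R2): 64% × 57% × 35% × 71% = 9.06528% of Talon Textiles S.p.A.
Chain via Meridian Realty LP → Oakhollow Trust → Redpoint Mining NL (R2): 47% × 32% × 39% × 17% = 0.997152% of Talon Textiles S.p.A.
Direct interest in Talon Textiles S.p.A: 11%.
Aggregating (R1): 9.06528% + 0.997152% + 11% = 21.062432%.
21.062432% falls short of the 50% threshold by 28.937568 percentage points.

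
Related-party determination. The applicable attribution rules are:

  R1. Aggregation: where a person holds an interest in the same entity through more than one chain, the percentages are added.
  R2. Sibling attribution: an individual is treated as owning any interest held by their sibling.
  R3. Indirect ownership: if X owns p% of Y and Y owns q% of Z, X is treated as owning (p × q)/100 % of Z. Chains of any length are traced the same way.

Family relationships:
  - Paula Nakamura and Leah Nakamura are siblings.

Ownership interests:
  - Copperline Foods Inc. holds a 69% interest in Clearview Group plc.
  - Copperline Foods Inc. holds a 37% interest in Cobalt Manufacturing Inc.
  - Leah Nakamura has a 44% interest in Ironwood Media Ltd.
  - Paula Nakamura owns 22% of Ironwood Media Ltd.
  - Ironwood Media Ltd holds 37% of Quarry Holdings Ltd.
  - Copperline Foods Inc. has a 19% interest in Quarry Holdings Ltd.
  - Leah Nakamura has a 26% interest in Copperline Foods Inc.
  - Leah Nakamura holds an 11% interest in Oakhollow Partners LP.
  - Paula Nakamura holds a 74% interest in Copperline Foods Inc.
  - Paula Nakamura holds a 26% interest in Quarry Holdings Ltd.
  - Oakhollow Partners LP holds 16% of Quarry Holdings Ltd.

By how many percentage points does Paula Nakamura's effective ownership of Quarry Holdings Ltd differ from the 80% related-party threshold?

By sibling attribution (R2), Paula Nakamura is treated as also owning Leah Nakamura's interest in Ironwood Media Ltd, giving 22% + 44% = 66%.
By sibling attribution (R2), Paula Nakamura is treated as also owning Leah Nakamura's interest in Copperline Foods Inc, giving 74% + 26% = 100%.
By sibling attribution (R2), Paula Nakamura is treated as owning Leah Nakamura's 11% interest in Oakhollow Partners LP.
Chain via Ironwood Media Ltd (R3): 66% × 37% = 24.42% of Quarry Holdings Ltd.
Chain via Copperline Foods Inc. (R3): 100% × 19% = 19% of Quarry Holdings Ltd.
Direct interest in Quarry Holdings Ltd: 26%.
Chain via Oakhollow Partners LP (R3): 11% × 16% = 1.76% of Quarry Holdings Ltd.
Aggregating (R1): 24.42% + 19% + 26% + 1.76% = 71.18%.
71.18% falls short of the 80% threshold by 8.82 percentage points.

8.82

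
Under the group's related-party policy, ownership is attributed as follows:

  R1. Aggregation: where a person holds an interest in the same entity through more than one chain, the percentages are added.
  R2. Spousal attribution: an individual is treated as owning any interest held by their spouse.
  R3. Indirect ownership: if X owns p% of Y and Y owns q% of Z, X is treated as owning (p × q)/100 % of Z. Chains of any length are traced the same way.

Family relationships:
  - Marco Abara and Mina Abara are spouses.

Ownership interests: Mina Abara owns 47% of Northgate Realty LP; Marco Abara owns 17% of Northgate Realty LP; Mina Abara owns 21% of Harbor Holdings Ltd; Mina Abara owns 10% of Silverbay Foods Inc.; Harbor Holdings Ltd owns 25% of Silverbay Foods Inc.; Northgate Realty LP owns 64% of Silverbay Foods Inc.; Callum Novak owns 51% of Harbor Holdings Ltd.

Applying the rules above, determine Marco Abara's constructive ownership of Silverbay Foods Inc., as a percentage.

56.21%

By spousal attribution (R2), Marco Abara is treated as also owning Mina Abara's interest in Northgate Realty LP, giving 17% + 47% = 64%.
By spousal attribution (R2), Marco Abara is treated as owning Mina Abara's 21% interest in Harbor Holdings Ltd.
By spousal attribution (R2), Marco Abara is treated as owning Mina Abara's 10% interest in Silverbay Foods Inc.
Chain via Northgate Realty LP (R3): 64% × 64% = 40.96% of Silverbay Foods Inc.
Chain via Harbor Holdings Ltd (R3): 21% × 25% = 5.25% of Silverbay Foods Inc.
Direct interest in Silverbay Foods Inc: 10%.
Aggregating (R1): 40.96% + 5.25% + 10% = 56.21%.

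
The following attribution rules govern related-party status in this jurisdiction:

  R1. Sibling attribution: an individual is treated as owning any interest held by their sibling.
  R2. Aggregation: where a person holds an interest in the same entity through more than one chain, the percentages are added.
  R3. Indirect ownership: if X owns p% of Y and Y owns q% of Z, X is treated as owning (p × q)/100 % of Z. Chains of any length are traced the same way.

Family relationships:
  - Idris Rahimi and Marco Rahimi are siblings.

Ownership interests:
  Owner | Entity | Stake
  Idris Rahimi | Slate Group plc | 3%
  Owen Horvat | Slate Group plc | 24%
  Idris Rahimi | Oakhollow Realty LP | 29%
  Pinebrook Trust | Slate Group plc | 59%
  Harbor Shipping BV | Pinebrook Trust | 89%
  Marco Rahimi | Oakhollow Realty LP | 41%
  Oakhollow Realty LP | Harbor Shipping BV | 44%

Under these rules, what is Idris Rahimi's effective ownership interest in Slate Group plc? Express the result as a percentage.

19.17308%

By sibling attribution (R1), Idris Rahimi is treated as also owning Marco Rahimi's interest in Oakhollow Realty LP, giving 29% + 41% = 70%.
Chain via Oakhollow Realty LP → Harbor Shipping BV → Pinebrook Trust (R3): 70% × 44% × 89% × 59% = 16.17308% of Slate Group plc.
Direct interest in Slate Group plc: 3%.
Aggregating (R2): 16.17308% + 3% = 19.17308%.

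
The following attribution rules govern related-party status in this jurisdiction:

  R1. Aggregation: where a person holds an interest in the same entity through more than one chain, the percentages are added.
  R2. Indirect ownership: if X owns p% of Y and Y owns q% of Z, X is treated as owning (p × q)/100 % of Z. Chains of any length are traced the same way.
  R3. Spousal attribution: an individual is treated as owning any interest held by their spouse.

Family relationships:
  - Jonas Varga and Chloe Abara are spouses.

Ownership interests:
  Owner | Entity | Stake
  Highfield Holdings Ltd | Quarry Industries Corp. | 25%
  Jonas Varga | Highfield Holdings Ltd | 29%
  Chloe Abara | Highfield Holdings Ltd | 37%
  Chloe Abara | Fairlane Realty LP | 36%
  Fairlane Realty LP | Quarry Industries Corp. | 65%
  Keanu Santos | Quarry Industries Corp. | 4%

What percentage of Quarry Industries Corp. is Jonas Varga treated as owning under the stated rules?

By spousal attribution (R3), Jonas Varga is treated as also owning Chloe Abara's interest in Highfield Holdings Ltd, giving 29% + 37% = 66%.
By spousal attribution (R3), Jonas Varga is treated as owning Chloe Abara's 36% interest in Fairlane Realty LP.
Chain via Highfield Holdings Ltd (R2): 66% × 25% = 16.5% of Quarry Industries Corp.
Chain via Fairlane Realty LP (R2): 36% × 65% = 23.4% of Quarry Industries Corp.
Aggregating (R1): 16.5% + 23.4% = 39.9%.

39.9%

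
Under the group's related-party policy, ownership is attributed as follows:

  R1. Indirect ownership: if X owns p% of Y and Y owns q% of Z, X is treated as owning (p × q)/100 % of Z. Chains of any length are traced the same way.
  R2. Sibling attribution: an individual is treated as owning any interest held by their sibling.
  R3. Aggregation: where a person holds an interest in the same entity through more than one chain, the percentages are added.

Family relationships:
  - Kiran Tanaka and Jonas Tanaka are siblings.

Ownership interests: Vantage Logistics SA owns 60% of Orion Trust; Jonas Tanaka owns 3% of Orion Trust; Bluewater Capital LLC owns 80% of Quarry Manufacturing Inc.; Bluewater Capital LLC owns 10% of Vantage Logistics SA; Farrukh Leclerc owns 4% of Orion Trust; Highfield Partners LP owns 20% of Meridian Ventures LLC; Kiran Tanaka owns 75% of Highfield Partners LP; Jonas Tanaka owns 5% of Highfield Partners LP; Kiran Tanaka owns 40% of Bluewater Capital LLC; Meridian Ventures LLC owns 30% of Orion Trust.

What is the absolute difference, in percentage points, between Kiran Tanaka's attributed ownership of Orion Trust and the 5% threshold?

By sibling attribution (R2), Kiran Tanaka is treated as also owning Jonas Tanaka's interest in Highfield Partners LP, giving 75% + 5% = 80%.
By sibling attribution (R2), Kiran Tanaka is treated as owning Jonas Tanaka's 3% interest in Orion Trust.
Chain via Bluewater Capital LLC → Vantage Logistics SA (R1): 40% × 10% × 60% = 2.4% of Orion Trust.
Chain via Highfield Partners LP → Meridian Ventures LLC (R1): 80% × 20% × 30% = 4.8% of Orion Trust.
Direct interest in Orion Trust: 3%.
Aggregating (R3): 2.4% + 4.8% + 3% = 10.2%.
10.2% exceeds the 5% threshold by 5.2 percentage points.

5.2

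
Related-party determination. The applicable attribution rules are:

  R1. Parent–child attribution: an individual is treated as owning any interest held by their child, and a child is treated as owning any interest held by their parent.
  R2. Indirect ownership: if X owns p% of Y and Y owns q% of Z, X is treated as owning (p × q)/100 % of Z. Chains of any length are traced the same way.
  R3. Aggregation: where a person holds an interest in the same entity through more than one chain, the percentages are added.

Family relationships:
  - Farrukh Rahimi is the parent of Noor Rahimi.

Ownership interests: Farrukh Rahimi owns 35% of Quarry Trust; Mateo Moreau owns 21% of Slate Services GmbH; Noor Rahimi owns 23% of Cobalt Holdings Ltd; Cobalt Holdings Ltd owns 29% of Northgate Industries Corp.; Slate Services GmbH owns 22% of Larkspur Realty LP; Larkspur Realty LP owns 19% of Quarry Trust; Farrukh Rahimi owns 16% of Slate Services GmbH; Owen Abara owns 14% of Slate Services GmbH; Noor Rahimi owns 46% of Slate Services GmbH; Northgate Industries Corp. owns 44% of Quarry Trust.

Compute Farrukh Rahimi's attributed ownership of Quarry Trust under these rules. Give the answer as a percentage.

By parent–child attribution (R1), Farrukh Rahimi is treated as also owning Noor Rahimi's interest in Slate Services GmbH, giving 16% + 46% = 62%.
By parent–child attribution (R1), Farrukh Rahimi is treated as owning Noor Rahimi's 23% interest in Cobalt Holdings Ltd.
Chain via Slate Services GmbH → Larkspur Realty LP (R2): 62% × 22% × 19% = 2.5916% of Quarry Trust.
Direct interest in Quarry Trust: 35%.
Chain via Cobalt Holdings Ltd → Northgate Industries Corp. (R2): 23% × 29% × 44% = 2.9348% of Quarry Trust.
Aggregating (R3): 2.5916% + 35% + 2.9348% = 40.5264%.

40.5264%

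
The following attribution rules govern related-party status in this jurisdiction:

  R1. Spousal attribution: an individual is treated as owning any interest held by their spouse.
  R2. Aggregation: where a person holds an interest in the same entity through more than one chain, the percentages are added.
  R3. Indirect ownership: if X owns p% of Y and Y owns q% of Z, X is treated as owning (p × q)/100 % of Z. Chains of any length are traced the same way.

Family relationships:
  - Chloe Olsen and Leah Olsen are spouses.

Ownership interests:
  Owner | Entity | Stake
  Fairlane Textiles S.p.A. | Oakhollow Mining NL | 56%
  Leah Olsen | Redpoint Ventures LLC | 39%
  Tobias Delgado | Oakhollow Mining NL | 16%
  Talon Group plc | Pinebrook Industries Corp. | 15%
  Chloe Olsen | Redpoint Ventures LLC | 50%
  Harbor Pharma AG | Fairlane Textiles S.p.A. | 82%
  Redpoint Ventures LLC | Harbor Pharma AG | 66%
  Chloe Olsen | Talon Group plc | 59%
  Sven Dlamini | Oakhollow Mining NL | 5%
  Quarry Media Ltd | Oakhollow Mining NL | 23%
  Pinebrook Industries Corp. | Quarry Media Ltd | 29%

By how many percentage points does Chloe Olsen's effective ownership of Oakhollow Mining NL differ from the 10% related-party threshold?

By spousal attribution (R1), Chloe Olsen is treated as also owning Leah Olsen's interest in Redpoint Ventures LLC, giving 50% + 39% = 89%.
Chain via Talon Group plc → Pinebrook Industries Corp. → Quarry Media Ltd (R3): 59% × 15% × 29% × 23% = 0.590295% of Oakhollow Mining NL.
Chain via Redpoint Ventures LLC → Harbor Pharma AG → Fairlane Textiles S.p.A. (R3): 89% × 66% × 82% × 56% = 26.973408% of Oakhollow Mining NL.
Aggregating (R2): 0.590295% + 26.973408% = 27.563703%.
27.563703% exceeds the 10% threshold by 17.563703 percentage points.

17.563703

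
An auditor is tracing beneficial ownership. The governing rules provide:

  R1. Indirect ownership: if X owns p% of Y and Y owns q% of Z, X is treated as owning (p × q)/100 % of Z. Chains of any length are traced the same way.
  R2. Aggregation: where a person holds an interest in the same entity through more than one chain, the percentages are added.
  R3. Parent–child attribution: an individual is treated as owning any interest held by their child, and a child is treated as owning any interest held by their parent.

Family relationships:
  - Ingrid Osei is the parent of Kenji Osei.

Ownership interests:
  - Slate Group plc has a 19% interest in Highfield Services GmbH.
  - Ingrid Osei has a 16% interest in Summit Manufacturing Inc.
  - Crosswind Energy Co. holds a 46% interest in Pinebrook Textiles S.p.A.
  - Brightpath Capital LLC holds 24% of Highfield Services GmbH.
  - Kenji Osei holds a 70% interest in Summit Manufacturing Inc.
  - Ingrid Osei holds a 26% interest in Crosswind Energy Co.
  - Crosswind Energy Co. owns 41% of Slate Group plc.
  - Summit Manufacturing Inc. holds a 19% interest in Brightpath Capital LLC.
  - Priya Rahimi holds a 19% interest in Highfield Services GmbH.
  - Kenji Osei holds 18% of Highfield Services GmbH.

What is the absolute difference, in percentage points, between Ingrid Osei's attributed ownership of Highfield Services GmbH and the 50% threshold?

By parent–child attribution (R3), Ingrid Osei is treated as also owning Kenji Osei's interest in Summit Manufacturing Inc, giving 16% + 70% = 86%.
By parent–child attribution (R3), Ingrid Osei is treated as owning Kenji Osei's 18% interest in Highfield Services GmbH.
Chain via Summit Manufacturing Inc. → Brightpath Capital LLC (R1): 86% × 19% × 24% = 3.9216% of Highfield Services GmbH.
Chain via Crosswind Energy Co. → Slate Group plc (R1): 26% × 41% × 19% = 2.0254% of Highfield Services GmbH.
Direct interest in Highfield Services GmbH: 18%.
Aggregating (R2): 3.9216% + 2.0254% + 18% = 23.947%.
23.947% falls short of the 50% threshold by 26.053 percentage points.

26.053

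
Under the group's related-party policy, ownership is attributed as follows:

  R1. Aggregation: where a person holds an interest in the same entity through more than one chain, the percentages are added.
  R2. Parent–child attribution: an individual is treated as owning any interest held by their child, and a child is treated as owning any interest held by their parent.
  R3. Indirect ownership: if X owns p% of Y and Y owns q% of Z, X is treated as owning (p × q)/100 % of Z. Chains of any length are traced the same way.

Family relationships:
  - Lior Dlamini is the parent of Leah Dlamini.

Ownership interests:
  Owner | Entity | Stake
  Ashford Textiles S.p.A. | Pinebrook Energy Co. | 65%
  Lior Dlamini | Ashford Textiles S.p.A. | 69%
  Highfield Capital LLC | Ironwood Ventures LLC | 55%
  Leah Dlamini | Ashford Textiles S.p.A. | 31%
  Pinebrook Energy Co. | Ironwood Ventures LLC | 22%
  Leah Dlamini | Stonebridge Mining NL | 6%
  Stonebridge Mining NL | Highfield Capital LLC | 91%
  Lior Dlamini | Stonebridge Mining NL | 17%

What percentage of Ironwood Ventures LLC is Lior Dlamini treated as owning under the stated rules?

25.8115%

By parent–child attribution (R2), Lior Dlamini is treated as also owning Leah Dlamini's interest in Ashford Textiles S.p.A, giving 69% + 31% = 100%.
By parent–child attribution (R2), Lior Dlamini is treated as also owning Leah Dlamini's interest in Stonebridge Mining NL, giving 17% + 6% = 23%.
Chain via Ashford Textiles S.p.A. → Pinebrook Energy Co. (R3): 100% × 65% × 22% = 14.3% of Ironwood Ventures LLC.
Chain via Stonebridge Mining NL → Highfield Capital LLC (R3): 23% × 91% × 55% = 11.5115% of Ironwood Ventures LLC.
Aggregating (R1): 14.3% + 11.5115% = 25.8115%.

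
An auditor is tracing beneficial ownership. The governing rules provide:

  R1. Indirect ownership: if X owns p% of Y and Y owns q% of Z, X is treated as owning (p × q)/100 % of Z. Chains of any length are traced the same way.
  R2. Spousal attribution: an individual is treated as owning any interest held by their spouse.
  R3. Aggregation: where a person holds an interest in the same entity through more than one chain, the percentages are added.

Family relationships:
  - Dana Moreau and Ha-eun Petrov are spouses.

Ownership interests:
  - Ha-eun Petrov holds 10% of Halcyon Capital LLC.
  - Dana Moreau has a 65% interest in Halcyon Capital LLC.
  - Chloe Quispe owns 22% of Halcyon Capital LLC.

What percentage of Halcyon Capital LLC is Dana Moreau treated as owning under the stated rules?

75%

By spousal attribution (R2), Dana Moreau is treated as also owning Ha-eun Petrov's interest in Halcyon Capital LLC, giving 65% + 10% = 75%.
Direct interest in Halcyon Capital LLC: 75%.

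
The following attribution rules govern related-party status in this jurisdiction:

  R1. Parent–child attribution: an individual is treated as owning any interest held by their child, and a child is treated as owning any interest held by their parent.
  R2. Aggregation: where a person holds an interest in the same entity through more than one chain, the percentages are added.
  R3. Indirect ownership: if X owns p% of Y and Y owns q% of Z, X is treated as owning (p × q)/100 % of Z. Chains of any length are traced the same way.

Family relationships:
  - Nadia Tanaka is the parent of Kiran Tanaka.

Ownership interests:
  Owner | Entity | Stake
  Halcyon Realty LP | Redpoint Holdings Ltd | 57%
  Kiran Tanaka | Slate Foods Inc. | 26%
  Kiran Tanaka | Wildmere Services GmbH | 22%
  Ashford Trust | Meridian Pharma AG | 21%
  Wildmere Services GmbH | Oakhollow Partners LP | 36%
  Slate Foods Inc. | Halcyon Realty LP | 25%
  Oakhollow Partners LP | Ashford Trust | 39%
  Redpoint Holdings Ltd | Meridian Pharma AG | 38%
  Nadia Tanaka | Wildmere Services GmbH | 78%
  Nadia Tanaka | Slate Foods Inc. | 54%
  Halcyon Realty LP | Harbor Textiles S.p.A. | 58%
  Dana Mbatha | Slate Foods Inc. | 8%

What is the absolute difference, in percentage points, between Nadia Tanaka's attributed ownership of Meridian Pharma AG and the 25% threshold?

17.7196

By parent–child attribution (R1), Nadia Tanaka is treated as also owning Kiran Tanaka's interest in Wildmere Services GmbH, giving 78% + 22% = 100%.
By parent–child attribution (R1), Nadia Tanaka is treated as also owning Kiran Tanaka's interest in Slate Foods Inc, giving 54% + 26% = 80%.
Chain via Wildmere Services GmbH → Oakhollow Partners LP → Ashford Trust (R3): 100% × 36% × 39% × 21% = 2.9484% of Meridian Pharma AG.
Chain via Slate Foods Inc. → Halcyon Realty LP → Redpoint Holdings Ltd (R3): 80% × 25% × 57% × 38% = 4.332% of Meridian Pharma AG.
Aggregating (R2): 2.9484% + 4.332% = 7.2804%.
7.2804% falls short of the 25% threshold by 17.7196 percentage points.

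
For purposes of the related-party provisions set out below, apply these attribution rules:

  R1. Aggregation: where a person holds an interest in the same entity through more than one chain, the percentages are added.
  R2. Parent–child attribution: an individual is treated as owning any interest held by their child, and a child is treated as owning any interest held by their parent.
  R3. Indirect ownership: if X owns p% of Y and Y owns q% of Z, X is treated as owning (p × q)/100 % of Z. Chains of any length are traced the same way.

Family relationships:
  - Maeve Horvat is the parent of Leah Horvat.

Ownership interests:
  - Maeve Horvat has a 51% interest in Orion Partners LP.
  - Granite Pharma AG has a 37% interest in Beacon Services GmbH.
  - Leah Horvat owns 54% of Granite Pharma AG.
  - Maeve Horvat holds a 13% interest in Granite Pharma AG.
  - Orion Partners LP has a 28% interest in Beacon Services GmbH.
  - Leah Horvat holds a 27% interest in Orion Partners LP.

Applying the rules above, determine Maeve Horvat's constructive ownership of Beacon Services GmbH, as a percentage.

By parent–child attribution (R2), Maeve Horvat is treated as also owning Leah Horvat's interest in Orion Partners LP, giving 51% + 27% = 78%.
By parent–child attribution (R2), Maeve Horvat is treated as also owning Leah Horvat's interest in Granite Pharma AG, giving 13% + 54% = 67%.
Chain via Orion Partners LP (R3): 78% × 28% = 21.84% of Beacon Services GmbH.
Chain via Granite Pharma AG (R3): 67% × 37% = 24.79% of Beacon Services GmbH.
Aggregating (R1): 21.84% + 24.79% = 46.63%.

46.63%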